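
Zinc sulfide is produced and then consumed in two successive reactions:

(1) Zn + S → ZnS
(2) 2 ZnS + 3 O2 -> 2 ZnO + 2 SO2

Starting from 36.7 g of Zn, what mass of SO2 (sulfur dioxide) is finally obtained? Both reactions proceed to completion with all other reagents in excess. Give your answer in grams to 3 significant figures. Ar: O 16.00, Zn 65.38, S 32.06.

36.0 g

M(Zn) = 65.38 g/mol.
M(SO2) = 32.06 + 2(16.00) = 64.06 g/mol.
n(Zn) = 36.70 / 65.38 = 0.5613 mol.
Step 1 gives a 1:1 ratio of Zn to ZnS, so n(ZnS) = 0.5613 mol.
In step 2 the ZnS:SO2 ratio is 2:2, so n(SO2) = 0.5613 mol.
Mass of SO2 = 0.5613 × 64.06 = 35.96 g.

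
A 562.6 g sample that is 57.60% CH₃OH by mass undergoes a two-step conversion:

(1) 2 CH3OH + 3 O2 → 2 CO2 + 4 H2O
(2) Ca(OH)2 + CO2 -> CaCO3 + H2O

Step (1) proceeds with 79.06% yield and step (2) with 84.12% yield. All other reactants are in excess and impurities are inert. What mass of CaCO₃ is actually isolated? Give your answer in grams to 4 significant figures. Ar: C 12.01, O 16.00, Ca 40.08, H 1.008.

Pure CH3OH = 562.6 × 0.5760 = 324.06 g.
M(CH3OH) = 12.01 + 4(1.008) + 16.00 = 32.042 g/mol.
M(CaCO3) = 40.08 + 12.01 + 3(16.00) = 100.09 g/mol.
n(CH3OH) = 324.06 / 32.042 = 10.114 mol.
Step 1 (CH3OH:CO2 = 2:2): theoretical n(CO2) = 10.114 mol; at 79.06% yield, n(CO2) = 7.9958 mol.
Step 2 (CO2:CaCO3 = 1:1): theoretical n(CaCO3) = 7.9958 mol, so theoretical mass = 7.9958 × 100.09 = 800.29 g.
At 84.12% yield, actual mass of CaCO3 = 800.29 × 0.8412 = 673.21 g.

673.2 g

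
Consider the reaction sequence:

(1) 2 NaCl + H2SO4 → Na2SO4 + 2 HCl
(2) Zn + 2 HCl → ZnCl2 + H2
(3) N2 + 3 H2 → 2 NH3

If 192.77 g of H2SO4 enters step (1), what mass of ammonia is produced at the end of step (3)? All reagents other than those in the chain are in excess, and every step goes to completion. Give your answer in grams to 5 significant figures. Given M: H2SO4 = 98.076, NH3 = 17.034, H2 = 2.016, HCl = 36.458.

n(H2SO4) = 192.77 / 98.076 = 1.96552 mol.
Reaction (1): H2SO4→HCl ratio 1:2 ⇒ n(HCl) = 3.93103 mol.
Reaction (2): HCl→H2 ratio 2:1 ⇒ n(H2) = 1.96552 mol.
Reaction (3): H2→NH3 ratio 3:2 ⇒ n(NH3) = 1.31034 mol.
Mass of NH3 = 1.31034 × 17.034 = 22.3204 g.

22.320 g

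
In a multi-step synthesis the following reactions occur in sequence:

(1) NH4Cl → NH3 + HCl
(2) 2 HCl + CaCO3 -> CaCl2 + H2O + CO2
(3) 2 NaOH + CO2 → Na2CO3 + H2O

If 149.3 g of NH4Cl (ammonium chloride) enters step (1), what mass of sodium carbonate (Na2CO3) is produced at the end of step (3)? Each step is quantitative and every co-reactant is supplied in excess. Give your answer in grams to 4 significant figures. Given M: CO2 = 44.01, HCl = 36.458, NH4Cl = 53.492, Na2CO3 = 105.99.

147.9 g

n(NH4Cl) = 149.3 / 53.492 = 2.7911 mol.
Reaction (1): NH4Cl→HCl ratio 1:1 ⇒ n(HCl) = 2.7911 mol.
Reaction (2): HCl→CO2 ratio 2:1 ⇒ n(CO2) = 1.3955 mol.
Reaction (3): CO2→Na2CO3 ratio 1:1 ⇒ n(Na2CO3) = 1.3955 mol.
Mass of Na2CO3 = 1.3955 × 105.99 = 147.91 g.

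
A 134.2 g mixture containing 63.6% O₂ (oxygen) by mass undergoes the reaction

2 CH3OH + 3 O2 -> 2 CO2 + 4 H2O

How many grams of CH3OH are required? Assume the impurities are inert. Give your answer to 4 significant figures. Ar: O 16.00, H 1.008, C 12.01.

Mass of pure O2 = 134.2 g × 0.636 = 85.351 g.
M(O2) = 2(16.00) = 32.00 g/mol.
M(CH3OH) = 12.01 + 4(1.008) + 16.00 = 32.042 g/mol.
n(O2) = 85.351 g / 32.00 g/mol = 2.6672 mol.
From the equation the O2:CH3OH mole ratio is 3:2, so n(CH3OH) = 2.6672 × 2/3 = 1.7781 mol.
Mass of CH3OH = 1.7781 mol × 32.042 g/mol = 56.975 g.

56.98 g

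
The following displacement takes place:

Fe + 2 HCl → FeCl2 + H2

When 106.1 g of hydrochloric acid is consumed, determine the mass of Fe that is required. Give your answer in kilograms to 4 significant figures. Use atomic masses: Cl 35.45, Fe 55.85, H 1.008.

0.08127 kg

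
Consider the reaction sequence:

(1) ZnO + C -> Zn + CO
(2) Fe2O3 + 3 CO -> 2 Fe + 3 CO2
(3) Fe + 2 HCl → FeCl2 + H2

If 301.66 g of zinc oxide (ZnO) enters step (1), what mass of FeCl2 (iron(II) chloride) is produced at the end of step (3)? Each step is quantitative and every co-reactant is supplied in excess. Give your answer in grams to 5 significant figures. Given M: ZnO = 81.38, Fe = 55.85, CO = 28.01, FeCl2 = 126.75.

313.23 g

n(ZnO) = 301.66 / 81.38 = 3.70681 mol.
Reaction (1): ZnO→CO ratio 1:1 ⇒ n(CO) = 3.70681 mol.
Reaction (2): CO→Fe ratio 3:2 ⇒ n(Fe) = 2.47121 mol.
Reaction (3): Fe→FeCl2 ratio 1:1 ⇒ n(FeCl2) = 2.47121 mol.
Mass of FeCl2 = 2.47121 × 126.75 = 313.225 g.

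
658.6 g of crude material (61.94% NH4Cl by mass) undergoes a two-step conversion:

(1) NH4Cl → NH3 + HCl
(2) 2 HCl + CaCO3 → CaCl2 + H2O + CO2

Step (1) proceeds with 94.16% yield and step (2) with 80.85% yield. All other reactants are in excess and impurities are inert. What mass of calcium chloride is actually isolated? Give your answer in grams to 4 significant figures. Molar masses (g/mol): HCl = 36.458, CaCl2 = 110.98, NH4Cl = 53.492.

322.2 g

Pure NH4Cl = 658.6 × 0.6194 = 407.94 g.
n(NH4Cl) = 407.94 / 53.492 = 7.6261 mol.
Step 1 (NH4Cl:HCl = 1:1): theoretical n(HCl) = 7.6261 mol; at 94.16% yield, n(HCl) = 7.1808 mol.
Step 2 (HCl:CaCl2 = 2:1): theoretical n(CaCl2) = 3.5904 mol, so theoretical mass = 3.5904 × 110.98 = 398.46 g.
At 80.85% yield, actual mass of CaCl2 = 398.46 × 0.8085 = 322.16 g.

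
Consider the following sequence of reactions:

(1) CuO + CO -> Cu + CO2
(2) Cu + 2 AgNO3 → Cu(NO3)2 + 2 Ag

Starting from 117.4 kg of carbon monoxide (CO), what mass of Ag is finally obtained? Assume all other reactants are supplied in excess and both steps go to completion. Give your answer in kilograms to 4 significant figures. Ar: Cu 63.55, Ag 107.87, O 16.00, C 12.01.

904.2 kg

M(CO) = 12.01 + 16.00 = 28.01 g/mol.
M(Ag) = 107.87 g/mol.
117.4 kg = 117400 g.
n(CO) = 117400 / 28.01 = 4191.4 mol.
Step 1 gives a 1:1 ratio of CO to Cu, so n(Cu) = 4191.4 mol.
In step 2 the Cu:Ag ratio is 1:2, so n(Ag) = 8382.7 mol.
Mass of Ag = 8382.7 × 107.87 = 904240 g = 904.2 kg.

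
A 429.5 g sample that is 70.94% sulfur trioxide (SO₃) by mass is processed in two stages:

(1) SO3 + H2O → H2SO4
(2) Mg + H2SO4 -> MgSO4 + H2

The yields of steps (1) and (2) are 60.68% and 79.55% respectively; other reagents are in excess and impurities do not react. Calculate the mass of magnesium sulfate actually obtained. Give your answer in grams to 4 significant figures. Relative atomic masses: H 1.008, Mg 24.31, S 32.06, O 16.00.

221.1 g

Pure SO3 = 429.5 × 0.7094 = 304.69 g.
M(SO3) = 32.06 + 3(16.00) = 80.06 g/mol.
M(MgSO4) = 24.31 + 32.06 + 4(16.00) = 120.37 g/mol.
n(SO3) = 304.69 / 80.06 = 3.8057 mol.
Step 1 (SO3:H2SO4 = 1:1): theoretical n(H2SO4) = 3.8057 mol; at 60.68% yield, n(H2SO4) = 2.3093 mol.
Step 2 (H2SO4:MgSO4 = 1:1): theoretical n(MgSO4) = 2.3093 mol, so theoretical mass = 2.3093 × 120.37 = 277.97 g.
At 79.55% yield, actual mass of MgSO4 = 277.97 × 0.7955 = 221.13 g.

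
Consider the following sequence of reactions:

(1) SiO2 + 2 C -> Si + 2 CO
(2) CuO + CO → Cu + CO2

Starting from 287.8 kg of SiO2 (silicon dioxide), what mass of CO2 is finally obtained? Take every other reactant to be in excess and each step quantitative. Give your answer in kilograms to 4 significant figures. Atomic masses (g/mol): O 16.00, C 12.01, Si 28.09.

M(SiO2) = 28.09 + 2(16.00) = 60.09 g/mol.
M(CO2) = 12.01 + 2(16.00) = 44.01 g/mol.
287.8 kg = 287800 g.
n(SiO2) = 287800 / 60.09 = 4789.5 mol.
Step 1 gives a 1:2 ratio of SiO2 to CO, so n(CO) = 9579.0 mol.
In step 2 the CO:CO2 ratio is 1:1, so n(CO2) = 9579.0 mol.
Mass of CO2 = 9579.0 × 44.01 = 421570 g = 421.6 kg.

421.6 kg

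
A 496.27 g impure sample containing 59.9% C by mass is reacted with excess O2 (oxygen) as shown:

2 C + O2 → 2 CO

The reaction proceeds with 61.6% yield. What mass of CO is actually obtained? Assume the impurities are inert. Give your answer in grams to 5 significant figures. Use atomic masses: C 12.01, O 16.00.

Pure C available = 496.27 g × 0.599 = 297.266 g.
M(C) = 12.01 g/mol.
M(CO) = 12.01 + 16.00 = 28.01 g/mol.
n(C) = 297.266 g / 12.01 g/mol = 24.7515 mol.
From the equation the C:CO mole ratio is 2:2, so n(CO) = 24.7515 × 2/2 = 24.7515 mol.
Mass of CO = 24.7515 mol × 28.01 g/mol = 693.290 g.
Actual mass collected = 693.290 g × 0.616 = 427.067 g.

427.07 g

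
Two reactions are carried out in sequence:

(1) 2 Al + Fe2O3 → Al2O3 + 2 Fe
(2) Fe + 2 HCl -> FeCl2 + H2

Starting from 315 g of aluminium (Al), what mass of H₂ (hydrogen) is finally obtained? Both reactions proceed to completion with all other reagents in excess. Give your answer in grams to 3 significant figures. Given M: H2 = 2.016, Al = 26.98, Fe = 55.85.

n(Al) = 315.0 / 26.98 = 11.68 mol.
Step 1 gives a 2:2 ratio of Al to Fe, so n(Fe) = 11.68 mol.
In step 2 the Fe:H2 ratio is 1:1, so n(H2) = 11.68 mol.
Mass of H2 = 11.68 × 2.016 = 23.54 g.

23.5 g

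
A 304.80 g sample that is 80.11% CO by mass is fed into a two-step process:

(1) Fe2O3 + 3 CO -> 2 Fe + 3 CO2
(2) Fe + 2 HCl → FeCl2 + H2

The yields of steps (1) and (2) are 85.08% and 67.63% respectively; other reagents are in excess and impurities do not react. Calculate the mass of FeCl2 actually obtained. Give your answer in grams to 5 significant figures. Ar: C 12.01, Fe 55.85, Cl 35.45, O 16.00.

Pure CO = 304.80 × 0.8011 = 244.175 g.
M(CO) = 12.01 + 16.00 = 28.01 g/mol.
M(FeCl2) = 55.85 + 2(35.45) = 126.75 g/mol.
n(CO) = 244.175 / 28.01 = 8.71743 mol.
Step 1 (CO:Fe = 3:2): theoretical n(Fe) = 5.81162 mol; at 85.08% yield, n(Fe) = 4.94453 mol.
Step 2 (Fe:FeCl2 = 1:1): theoretical n(FeCl2) = 4.94453 mol, so theoretical mass = 4.94453 × 126.75 = 626.719 g.
At 67.63% yield, actual mass of FeCl2 = 626.719 × 0.6763 = 423.850 g.

423.85 g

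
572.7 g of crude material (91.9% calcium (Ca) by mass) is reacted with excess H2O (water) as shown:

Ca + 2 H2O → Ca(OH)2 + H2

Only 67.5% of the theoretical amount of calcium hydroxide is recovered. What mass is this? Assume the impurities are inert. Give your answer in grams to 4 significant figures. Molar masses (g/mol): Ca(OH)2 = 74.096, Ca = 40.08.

656.8 g

Pure Ca available = 572.7 g × 0.919 = 526.31 g.
n(Ca) = 526.31 g / 40.08 g/mol = 13.132 mol.
From the equation the Ca:Ca(OH)2 mole ratio is 1:1, so n(Ca(OH)2) = 13.132 × 1/1 = 13.132 mol.
Mass of Ca(OH)2 = 13.132 mol × 74.096 g/mol = 972.99 g.
Actual mass collected = 972.99 g × 0.675 = 656.77 g.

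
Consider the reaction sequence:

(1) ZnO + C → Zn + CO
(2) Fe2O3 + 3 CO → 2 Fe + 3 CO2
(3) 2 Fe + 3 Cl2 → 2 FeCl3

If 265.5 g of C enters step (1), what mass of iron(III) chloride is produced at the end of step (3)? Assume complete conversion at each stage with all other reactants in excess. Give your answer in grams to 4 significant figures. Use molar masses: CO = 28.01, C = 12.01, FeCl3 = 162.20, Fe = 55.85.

2390 g

n(C) = 265.5 / 12.01 = 22.107 mol.
Reaction (1): C→CO ratio 1:1 ⇒ n(CO) = 22.107 mol.
Reaction (2): CO→Fe ratio 3:2 ⇒ n(Fe) = 14.738 mol.
Reaction (3): Fe→FeCl3 ratio 2:2 ⇒ n(FeCl3) = 14.738 mol.
Mass of FeCl3 = 14.738 × 162.20 = 2390.5 g.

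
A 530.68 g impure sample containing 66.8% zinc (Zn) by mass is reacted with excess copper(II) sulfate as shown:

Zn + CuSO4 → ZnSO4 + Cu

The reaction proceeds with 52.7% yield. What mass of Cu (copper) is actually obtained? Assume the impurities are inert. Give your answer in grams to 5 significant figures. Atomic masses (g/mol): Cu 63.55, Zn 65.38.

181.59 g

Pure Zn available = 530.68 g × 0.668 = 354.494 g.
M(Zn) = 65.38 g/mol.
M(Cu) = 63.55 g/mol.
n(Zn) = 354.494 g / 65.38 g/mol = 5.42206 mol.
From the equation the Zn:Cu mole ratio is 1:1, so n(Cu) = 5.42206 × 1/1 = 5.42206 mol.
Mass of Cu = 5.42206 mol × 63.55 g/mol = 344.572 g.
Actual mass collected = 344.572 g × 0.527 = 181.589 g.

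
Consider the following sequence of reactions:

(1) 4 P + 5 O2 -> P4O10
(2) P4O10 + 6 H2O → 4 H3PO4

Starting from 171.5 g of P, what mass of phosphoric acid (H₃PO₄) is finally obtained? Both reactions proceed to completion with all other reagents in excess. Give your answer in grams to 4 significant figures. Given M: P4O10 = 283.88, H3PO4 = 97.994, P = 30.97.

n(P) = 171.50 / 30.97 = 5.5376 mol.
Step 1 gives a 4:1 ratio of P to P4O10, so n(P4O10) = 1.3844 mol.
In step 2 the P4O10:H3PO4 ratio is 1:4, so n(H3PO4) = 5.5376 mol.
Mass of H3PO4 = 5.5376 × 97.994 = 542.65 g.

542.7 g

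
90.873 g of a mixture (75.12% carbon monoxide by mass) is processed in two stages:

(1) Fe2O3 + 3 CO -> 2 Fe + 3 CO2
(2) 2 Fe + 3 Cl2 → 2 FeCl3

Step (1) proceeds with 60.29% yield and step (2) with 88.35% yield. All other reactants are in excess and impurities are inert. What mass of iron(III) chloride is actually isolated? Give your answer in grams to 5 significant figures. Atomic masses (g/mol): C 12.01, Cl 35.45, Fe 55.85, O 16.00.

140.37 g

Pure CO = 90.873 × 0.7512 = 68.2638 g.
M(CO) = 12.01 + 16.00 = 28.01 g/mol.
M(FeCl3) = 55.85 + 3(35.45) = 162.20 g/mol.
n(CO) = 68.2638 / 28.01 = 2.43712 mol.
Step 1 (CO:Fe = 3:2): theoretical n(Fe) = 1.62475 mol; at 60.29% yield, n(Fe) = 0.979561 mol.
Step 2 (Fe:FeCl3 = 2:2): theoretical n(FeCl3) = 0.979561 mol, so theoretical mass = 0.979561 × 162.20 = 158.885 g.
At 88.35% yield, actual mass of FeCl3 = 158.885 × 0.8835 = 140.375 g.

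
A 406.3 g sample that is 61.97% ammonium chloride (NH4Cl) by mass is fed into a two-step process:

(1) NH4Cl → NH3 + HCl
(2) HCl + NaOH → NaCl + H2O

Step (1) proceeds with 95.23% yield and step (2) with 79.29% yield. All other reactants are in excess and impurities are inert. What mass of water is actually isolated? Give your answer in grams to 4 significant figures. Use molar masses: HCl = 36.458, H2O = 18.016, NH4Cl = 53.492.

Pure NH4Cl = 406.3 × 0.6197 = 251.78 g.
n(NH4Cl) = 251.78 / 53.492 = 4.7069 mol.
Step 1 (NH4Cl:HCl = 1:1): theoretical n(HCl) = 4.7069 mol; at 95.23% yield, n(HCl) = 4.4824 mol.
Step 2 (HCl:H2O = 1:1): theoretical n(H2O) = 4.4824 mol, so theoretical mass = 4.4824 × 18.016 = 80.755 g.
At 79.29% yield, actual mass of H2O = 80.755 × 0.7929 = 64.031 g.

64.03 g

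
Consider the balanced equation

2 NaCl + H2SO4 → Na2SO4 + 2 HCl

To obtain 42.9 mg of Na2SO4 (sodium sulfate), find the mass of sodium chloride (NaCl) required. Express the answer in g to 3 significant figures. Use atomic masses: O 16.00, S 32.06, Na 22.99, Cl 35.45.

M(Na2SO4) = 2(22.99) + 32.06 + 4(16.00) = 142.04 g/mol.
M(NaCl) = 22.99 + 35.45 = 58.44 g/mol.
Convert: 42.9 mg = 0.04290 g.
n(Na2SO4) = 0.04290 g / 142.04 g/mol = 0.0003020 mol.
From the equation the Na2SO4:NaCl mole ratio is 1:2, so n(NaCl) = 0.0003020 × 2/1 = 0.0006041 mol.
Mass of NaCl = 0.0006041 mol × 58.44 g/mol = 0.03530 g.

0.0353 g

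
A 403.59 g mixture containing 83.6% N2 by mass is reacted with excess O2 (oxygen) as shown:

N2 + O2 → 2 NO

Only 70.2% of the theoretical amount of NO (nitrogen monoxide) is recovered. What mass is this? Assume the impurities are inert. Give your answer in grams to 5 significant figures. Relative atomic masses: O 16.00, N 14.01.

Pure N2 available = 403.59 g × 0.836 = 337.401 g.
M(N2) = 2(14.01) = 28.02 g/mol.
M(NO) = 14.01 + 16.00 = 30.01 g/mol.
n(N2) = 337.401 g / 28.02 g/mol = 12.0414 mol.
From the equation the N2:NO mole ratio is 1:2, so n(NO) = 12.0414 × 2/1 = 24.0829 mol.
Mass of NO = 24.0829 mol × 30.01 g/mol = 722.727 g.
Actual mass collected = 722.727 g × 0.702 = 507.355 g.

507.35 g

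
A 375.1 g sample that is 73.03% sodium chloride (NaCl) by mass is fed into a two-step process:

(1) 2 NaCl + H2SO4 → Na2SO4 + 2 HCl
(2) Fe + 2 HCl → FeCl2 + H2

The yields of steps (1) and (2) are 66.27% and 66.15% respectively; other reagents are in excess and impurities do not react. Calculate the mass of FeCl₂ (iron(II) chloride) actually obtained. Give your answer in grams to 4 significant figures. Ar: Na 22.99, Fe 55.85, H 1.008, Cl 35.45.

Pure NaCl = 375.1 × 0.7303 = 273.94 g.
M(NaCl) = 22.99 + 35.45 = 58.44 g/mol.
M(FeCl2) = 55.85 + 2(35.45) = 126.75 g/mol.
n(NaCl) = 273.94 / 58.44 = 4.6875 mol.
Step 1 (NaCl:HCl = 2:2): theoretical n(HCl) = 4.6875 mol; at 66.27% yield, n(HCl) = 3.1064 mol.
Step 2 (HCl:FeCl2 = 2:1): theoretical n(FeCl2) = 1.5532 mol, so theoretical mass = 1.5532 × 126.75 = 196.87 g.
At 66.15% yield, actual mass of FeCl2 = 196.87 × 0.6615 = 130.23 g.

130.2 g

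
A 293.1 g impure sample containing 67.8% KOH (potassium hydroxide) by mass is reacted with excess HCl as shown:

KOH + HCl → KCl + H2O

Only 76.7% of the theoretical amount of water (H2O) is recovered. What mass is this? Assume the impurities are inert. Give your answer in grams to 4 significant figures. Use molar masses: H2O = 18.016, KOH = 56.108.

48.94 g

Pure KOH available = 293.1 g × 0.678 = 198.72 g.
n(KOH) = 198.72 g / 56.108 g/mol = 3.5418 mol.
From the equation the KOH:H2O mole ratio is 1:1, so n(H2O) = 3.5418 × 1/1 = 3.5418 mol.
Mass of H2O = 3.5418 mol × 18.016 g/mol = 63.809 g.
Actual mass collected = 63.809 g × 0.767 = 48.941 g.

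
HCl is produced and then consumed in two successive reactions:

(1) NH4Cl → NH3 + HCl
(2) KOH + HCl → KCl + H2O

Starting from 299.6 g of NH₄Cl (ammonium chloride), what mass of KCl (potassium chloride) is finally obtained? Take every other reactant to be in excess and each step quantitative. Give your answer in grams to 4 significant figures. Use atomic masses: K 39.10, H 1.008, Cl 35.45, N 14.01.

417.5 g

M(NH4Cl) = 14.01 + 4(1.008) + 35.45 = 53.492 g/mol.
M(KCl) = 39.10 + 35.45 = 74.55 g/mol.
n(NH4Cl) = 299.60 / 53.492 = 5.6008 mol.
Step 1 gives a 1:1 ratio of NH4Cl to HCl, so n(HCl) = 5.6008 mol.
In step 2 the HCl:KCl ratio is 1:1, so n(KCl) = 5.6008 mol.
Mass of KCl = 5.6008 × 74.55 = 417.54 g.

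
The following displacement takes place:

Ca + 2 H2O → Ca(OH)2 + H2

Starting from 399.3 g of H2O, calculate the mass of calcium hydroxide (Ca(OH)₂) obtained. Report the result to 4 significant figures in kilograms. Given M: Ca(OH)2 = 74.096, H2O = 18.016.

0.8211 kg

n(H2O) = 399.30 g / 18.016 g/mol = 22.164 mol.
From the equation the H2O:Ca(OH)2 mole ratio is 2:1, so n(Ca(OH)2) = 22.164 × 1/2 = 11.082 mol.
Mass of Ca(OH)2 = 11.082 mol × 74.096 g/mol = 821.12 g.
Converting to kg: 821.12 g = 0.8211 kg.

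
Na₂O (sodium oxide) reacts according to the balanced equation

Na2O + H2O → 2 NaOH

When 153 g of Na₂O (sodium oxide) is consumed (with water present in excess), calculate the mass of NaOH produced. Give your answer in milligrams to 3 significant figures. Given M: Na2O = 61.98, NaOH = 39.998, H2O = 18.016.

197000 mg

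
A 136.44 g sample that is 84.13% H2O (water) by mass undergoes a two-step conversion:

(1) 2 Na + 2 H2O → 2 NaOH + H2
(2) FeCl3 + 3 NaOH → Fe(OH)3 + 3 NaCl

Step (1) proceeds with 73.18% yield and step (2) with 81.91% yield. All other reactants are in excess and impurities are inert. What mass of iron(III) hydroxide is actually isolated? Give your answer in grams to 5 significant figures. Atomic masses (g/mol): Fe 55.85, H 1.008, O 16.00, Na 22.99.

Pure H2O = 136.44 × 0.8413 = 114.787 g.
M(H2O) = 2(1.008) + 16.00 = 18.016 g/mol.
M(Fe(OH)3) = 55.85 + 3(16.00) + 3(1.008) = 106.874 g/mol.
n(H2O) = 114.787 / 18.016 = 6.37139 mol.
Step 1 (H2O:NaOH = 2:2): theoretical n(NaOH) = 6.37139 mol; at 73.18% yield, n(NaOH) = 4.66258 mol.
Step 2 (NaOH:Fe(OH)3 = 3:1): theoretical n(Fe(OH)3) = 1.55419 mol, so theoretical mass = 1.55419 × 106.874 = 166.103 g.
At 81.91% yield, actual mass of Fe(OH)3 = 166.103 × 0.8191 = 136.055 g.

136.05 g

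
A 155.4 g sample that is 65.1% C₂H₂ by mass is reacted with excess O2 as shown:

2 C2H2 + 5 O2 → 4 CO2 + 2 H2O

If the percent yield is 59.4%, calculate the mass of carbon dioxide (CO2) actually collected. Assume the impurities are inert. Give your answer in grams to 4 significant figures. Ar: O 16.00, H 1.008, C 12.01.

203.2 g

Pure C2H2 available = 155.4 g × 0.651 = 101.17 g.
M(C2H2) = 2(12.01) + 2(1.008) = 26.036 g/mol.
M(CO2) = 12.01 + 2(16.00) = 44.01 g/mol.
n(C2H2) = 101.17 g / 26.036 g/mol = 3.8856 mol.
From the equation the C2H2:CO2 mole ratio is 2:4, so n(CO2) = 3.8856 × 4/2 = 7.7712 mol.
Mass of CO2 = 7.7712 mol × 44.01 g/mol = 342.01 g.
Actual mass collected = 342.01 g × 0.594 = 203.15 g.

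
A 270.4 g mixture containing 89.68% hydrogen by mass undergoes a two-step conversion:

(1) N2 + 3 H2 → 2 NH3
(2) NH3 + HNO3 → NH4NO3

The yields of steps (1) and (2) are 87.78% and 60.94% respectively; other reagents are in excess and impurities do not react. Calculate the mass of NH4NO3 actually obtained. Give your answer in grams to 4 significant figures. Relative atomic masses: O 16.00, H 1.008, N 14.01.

Pure H2 = 270.4 × 0.8968 = 242.49 g.
M(H2) = 2(1.008) = 2.016 g/mol.
M(NH4NO3) = 2(14.01) + 4(1.008) + 3(16.00) = 80.052 g/mol.
n(H2) = 242.49 / 2.016 = 120.29 mol.
Step 1 (H2:NH3 = 3:2): theoretical n(NH3) = 80.190 mol; at 87.78% yield, n(NH3) = 70.391 mol.
Step 2 (NH3:NH4NO3 = 1:1): theoretical n(NH4NO3) = 70.391 mol, so theoretical mass = 70.391 × 80.052 = 5634.9 g.
At 60.94% yield, actual mass of NH4NO3 = 5634.9 × 0.6094 = 3433.9 g.

3434 g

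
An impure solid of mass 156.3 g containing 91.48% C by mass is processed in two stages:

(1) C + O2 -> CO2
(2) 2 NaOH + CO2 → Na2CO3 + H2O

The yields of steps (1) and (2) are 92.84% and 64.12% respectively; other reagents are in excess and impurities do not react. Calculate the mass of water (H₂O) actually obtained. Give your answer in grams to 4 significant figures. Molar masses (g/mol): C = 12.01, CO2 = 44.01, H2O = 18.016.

Pure C = 156.3 × 0.9148 = 142.98 g.
n(C) = 142.98 / 12.01 = 11.905 mol.
Step 1 (C:CO2 = 1:1): theoretical n(CO2) = 11.905 mol; at 92.84% yield, n(CO2) = 11.053 mol.
Step 2 (CO2:H2O = 1:1): theoretical n(H2O) = 11.053 mol, so theoretical mass = 11.053 × 18.016 = 199.13 g.
At 64.12% yield, actual mass of H2O = 199.13 × 0.6412 = 127.68 g.

127.7 g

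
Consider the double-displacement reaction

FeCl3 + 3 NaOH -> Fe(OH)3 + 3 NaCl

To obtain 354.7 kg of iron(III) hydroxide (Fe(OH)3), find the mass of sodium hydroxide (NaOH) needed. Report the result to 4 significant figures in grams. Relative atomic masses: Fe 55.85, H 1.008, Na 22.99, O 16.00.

M(Fe(OH)3) = 55.85 + 3(16.00) + 3(1.008) = 106.874 g/mol.
M(NaOH) = 22.99 + 16.00 + 1.008 = 39.998 g/mol.
Convert: 354.7 kg = 354700 g.
n(Fe(OH)3) = 354700 g / 106.874 g/mol = 3318.9 mol.
From the equation the Fe(OH)3:NaOH mole ratio is 1:3, so n(NaOH) = 3318.9 × 3/1 = 9956.6 mol.
Mass of NaOH = 9956.6 mol × 39.998 g/mol = 398240 g.

398200 g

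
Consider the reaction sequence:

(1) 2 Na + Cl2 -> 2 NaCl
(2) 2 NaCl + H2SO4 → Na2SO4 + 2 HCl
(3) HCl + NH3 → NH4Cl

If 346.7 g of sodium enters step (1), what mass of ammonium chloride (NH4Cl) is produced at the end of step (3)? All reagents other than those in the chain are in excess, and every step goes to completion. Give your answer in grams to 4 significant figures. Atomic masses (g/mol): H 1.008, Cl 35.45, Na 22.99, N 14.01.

806.7 g

M(Na) = 22.99 g/mol.
M(NH4Cl) = 14.01 + 4(1.008) + 35.45 = 53.492 g/mol.
n(Na) = 346.7 / 22.99 = 15.080 mol.
Reaction (1): Na→NaCl ratio 2:2 ⇒ n(NaCl) = 15.080 mol.
Reaction (2): NaCl→HCl ratio 2:2 ⇒ n(HCl) = 15.080 mol.
Reaction (3): HCl→NH4Cl ratio 1:1 ⇒ n(NH4Cl) = 15.080 mol.
Mass of NH4Cl = 15.080 × 53.492 = 806.68 g.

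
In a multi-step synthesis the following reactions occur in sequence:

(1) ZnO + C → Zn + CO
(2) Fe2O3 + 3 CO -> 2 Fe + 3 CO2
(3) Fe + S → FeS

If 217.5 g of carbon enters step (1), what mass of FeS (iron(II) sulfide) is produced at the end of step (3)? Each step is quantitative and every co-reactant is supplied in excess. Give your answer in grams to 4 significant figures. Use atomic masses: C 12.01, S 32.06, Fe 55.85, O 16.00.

M(C) = 12.01 g/mol.
M(FeS) = 55.85 + 32.06 = 87.91 g/mol.
n(C) = 217.5 / 12.01 = 18.110 mol.
Reaction (1): C→CO ratio 1:1 ⇒ n(CO) = 18.110 mol.
Reaction (2): CO→Fe ratio 3:2 ⇒ n(Fe) = 12.073 mol.
Reaction (3): Fe→FeS ratio 1:1 ⇒ n(FeS) = 12.073 mol.
Mass of FeS = 12.073 × 87.91 = 1061.4 g.

1061 g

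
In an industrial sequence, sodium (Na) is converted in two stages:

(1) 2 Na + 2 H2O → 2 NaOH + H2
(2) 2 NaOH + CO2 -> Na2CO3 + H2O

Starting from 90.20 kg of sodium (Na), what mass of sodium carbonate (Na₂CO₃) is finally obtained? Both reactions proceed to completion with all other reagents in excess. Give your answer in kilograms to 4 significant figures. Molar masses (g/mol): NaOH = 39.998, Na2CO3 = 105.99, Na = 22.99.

207.9 kg

90.20 kg = 90200 g.
n(Na) = 90200 / 22.99 = 3923.4 mol.
Step 1 gives a 2:2 ratio of Na to NaOH, so n(NaOH) = 3923.4 mol.
In step 2 the NaOH:Na2CO3 ratio is 2:1, so n(Na2CO3) = 1961.7 mol.
Mass of Na2CO3 = 1961.7 × 105.99 = 207920 g = 207.9 kg.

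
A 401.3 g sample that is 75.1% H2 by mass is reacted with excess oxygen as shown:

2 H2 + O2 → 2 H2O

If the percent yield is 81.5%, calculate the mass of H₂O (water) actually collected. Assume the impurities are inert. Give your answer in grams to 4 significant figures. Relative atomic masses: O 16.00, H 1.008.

Pure H2 available = 401.3 g × 0.751 = 301.38 g.
M(H2) = 2(1.008) = 2.016 g/mol.
M(H2O) = 2(1.008) + 16.00 = 18.016 g/mol.
n(H2) = 301.38 g / 2.016 g/mol = 149.49 mol.
From the equation the H2:H2O mole ratio is 2:2, so n(H2O) = 149.49 × 2/2 = 149.49 mol.
Mass of H2O = 149.49 mol × 18.016 g/mol = 2693.3 g.
Actual mass collected = 2693.3 g × 0.815 = 2195.0 g.

2195 g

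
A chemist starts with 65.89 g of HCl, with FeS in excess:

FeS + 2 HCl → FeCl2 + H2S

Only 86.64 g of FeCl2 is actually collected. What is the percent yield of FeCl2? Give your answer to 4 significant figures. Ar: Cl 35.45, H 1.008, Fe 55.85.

M(HCl) = 1.008 + 35.45 = 36.458 g/mol.
M(FeCl2) = 55.85 + 2(35.45) = 126.75 g/mol.
n(HCl) = 65.890 g / 36.458 g/mol = 1.8073 mol.
From the equation the HCl:FeCl2 mole ratio is 2:1, so n(FeCl2) = 1.8073 × 1/2 = 0.90364 mol.
Mass of FeCl2 = 0.90364 mol × 126.75 g/mol = 114.54 g.
This is the theoretical yield. Percent yield = 86.64 g / 114.54 g × 100% = 75.644%.

75.64 %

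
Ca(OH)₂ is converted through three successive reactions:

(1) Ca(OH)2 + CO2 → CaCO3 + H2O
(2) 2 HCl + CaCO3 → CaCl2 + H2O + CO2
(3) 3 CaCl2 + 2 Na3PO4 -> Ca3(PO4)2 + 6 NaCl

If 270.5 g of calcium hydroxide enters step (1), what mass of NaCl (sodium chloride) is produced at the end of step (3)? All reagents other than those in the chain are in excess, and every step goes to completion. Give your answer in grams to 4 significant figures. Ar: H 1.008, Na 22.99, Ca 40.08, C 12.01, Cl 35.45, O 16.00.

M(Ca(OH)2) = 40.08 + 2(16.00) + 2(1.008) = 74.096 g/mol.
M(NaCl) = 22.99 + 35.45 = 58.44 g/mol.
n(Ca(OH)2) = 270.5 / 74.096 = 3.6507 mol.
Reaction (1): Ca(OH)2→CaCO3 ratio 1:1 ⇒ n(CaCO3) = 3.6507 mol.
Reaction (2): CaCO3→CaCl2 ratio 1:1 ⇒ n(CaCl2) = 3.6507 mol.
Reaction (3): CaCl2→NaCl ratio 3:6 ⇒ n(NaCl) = 7.3013 mol.
Mass of NaCl = 7.3013 × 58.44 = 426.69 g.

426.7 g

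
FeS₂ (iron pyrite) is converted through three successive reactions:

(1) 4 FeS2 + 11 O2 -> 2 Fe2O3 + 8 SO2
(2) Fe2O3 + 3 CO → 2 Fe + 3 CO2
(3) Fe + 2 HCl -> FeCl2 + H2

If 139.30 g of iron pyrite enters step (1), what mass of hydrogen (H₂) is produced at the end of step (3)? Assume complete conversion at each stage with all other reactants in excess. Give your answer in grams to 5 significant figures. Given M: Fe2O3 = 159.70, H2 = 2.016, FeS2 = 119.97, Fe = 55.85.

2.3408 g

n(FeS2) = 139.30 / 119.97 = 1.16112 mol.
Reaction (1): FeS2→Fe2O3 ratio 4:2 ⇒ n(Fe2O3) = 0.580562 mol.
Reaction (2): Fe2O3→Fe ratio 1:2 ⇒ n(Fe) = 1.16112 mol.
Reaction (3): Fe→H2 ratio 1:1 ⇒ n(H2) = 1.16112 mol.
Mass of H2 = 1.16112 × 2.016 = 2.34083 g.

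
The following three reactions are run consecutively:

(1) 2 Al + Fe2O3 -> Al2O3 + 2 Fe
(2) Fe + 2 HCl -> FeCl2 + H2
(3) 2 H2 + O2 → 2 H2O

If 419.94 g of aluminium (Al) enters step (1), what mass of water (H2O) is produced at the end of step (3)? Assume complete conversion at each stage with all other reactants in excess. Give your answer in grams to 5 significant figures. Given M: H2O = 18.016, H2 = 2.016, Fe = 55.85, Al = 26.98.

280.42 g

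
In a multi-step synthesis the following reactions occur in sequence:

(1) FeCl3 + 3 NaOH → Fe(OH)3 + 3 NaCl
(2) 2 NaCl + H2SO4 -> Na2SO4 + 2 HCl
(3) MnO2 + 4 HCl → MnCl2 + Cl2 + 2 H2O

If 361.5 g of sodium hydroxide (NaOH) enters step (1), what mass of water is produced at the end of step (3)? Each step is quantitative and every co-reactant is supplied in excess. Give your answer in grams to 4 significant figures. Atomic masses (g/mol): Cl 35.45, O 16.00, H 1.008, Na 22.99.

81.41 g

M(NaOH) = 22.99 + 16.00 + 1.008 = 39.998 g/mol.
M(H2O) = 2(1.008) + 16.00 = 18.016 g/mol.
n(NaOH) = 361.5 / 39.998 = 9.0380 mol.
Reaction (1): NaOH→NaCl ratio 3:3 ⇒ n(NaCl) = 9.0380 mol.
Reaction (2): NaCl→HCl ratio 2:2 ⇒ n(HCl) = 9.0380 mol.
Reaction (3): HCl→H2O ratio 4:2 ⇒ n(H2O) = 4.5190 mol.
Mass of H2O = 4.5190 × 18.016 = 81.414 g.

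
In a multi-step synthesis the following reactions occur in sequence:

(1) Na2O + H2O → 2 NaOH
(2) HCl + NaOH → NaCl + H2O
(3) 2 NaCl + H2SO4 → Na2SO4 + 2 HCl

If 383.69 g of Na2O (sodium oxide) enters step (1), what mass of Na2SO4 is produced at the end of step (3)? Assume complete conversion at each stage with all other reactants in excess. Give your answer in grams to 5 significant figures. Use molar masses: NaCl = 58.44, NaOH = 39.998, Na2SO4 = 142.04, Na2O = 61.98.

879.31 g

n(Na2O) = 383.69 / 61.98 = 6.19055 mol.
Reaction (1): Na2O→NaOH ratio 1:2 ⇒ n(NaOH) = 12.3811 mol.
Reaction (2): NaOH→NaCl ratio 1:1 ⇒ n(NaCl) = 12.3811 mol.
Reaction (3): NaCl→Na2SO4 ratio 2:1 ⇒ n(Na2SO4) = 6.19055 mol.
Mass of Na2SO4 = 6.19055 × 142.04 = 879.305 g.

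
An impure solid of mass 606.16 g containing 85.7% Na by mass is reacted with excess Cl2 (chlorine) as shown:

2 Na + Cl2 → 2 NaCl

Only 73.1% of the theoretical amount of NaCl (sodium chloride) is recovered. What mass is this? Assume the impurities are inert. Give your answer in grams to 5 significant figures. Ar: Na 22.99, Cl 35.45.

965.29 g

Pure Na available = 606.16 g × 0.857 = 519.479 g.
M(Na) = 22.99 g/mol.
M(NaCl) = 22.99 + 35.45 = 58.44 g/mol.
n(Na) = 519.479 g / 22.99 g/mol = 22.5959 mol.
From the equation the Na:NaCl mole ratio is 2:2, so n(NaCl) = 22.5959 × 2/2 = 22.5959 mol.
Mass of NaCl = 22.5959 mol × 58.44 g/mol = 1320.50 g.
Actual mass collected = 1320.50 g × 0.731 = 965.288 g.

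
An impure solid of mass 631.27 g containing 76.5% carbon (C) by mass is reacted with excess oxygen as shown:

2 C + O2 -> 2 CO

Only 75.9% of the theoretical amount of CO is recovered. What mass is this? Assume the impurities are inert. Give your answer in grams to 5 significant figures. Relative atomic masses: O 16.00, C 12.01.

854.85 g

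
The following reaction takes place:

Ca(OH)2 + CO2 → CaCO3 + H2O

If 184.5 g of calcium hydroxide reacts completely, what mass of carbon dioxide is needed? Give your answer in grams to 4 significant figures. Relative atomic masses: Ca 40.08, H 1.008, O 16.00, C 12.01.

109.6 g

M(Ca(OH)2) = 40.08 + 2(16.00) + 2(1.008) = 74.096 g/mol.
M(CO2) = 12.01 + 2(16.00) = 44.01 g/mol.
n(Ca(OH)2) = 184.50 g / 74.096 g/mol = 2.4900 mol.
From the equation the Ca(OH)2:CO2 mole ratio is 1:1, so n(CO2) = 2.4900 × 1/1 = 2.4900 mol.
Mass of CO2 = 2.4900 mol × 44.01 g/mol = 109.59 g.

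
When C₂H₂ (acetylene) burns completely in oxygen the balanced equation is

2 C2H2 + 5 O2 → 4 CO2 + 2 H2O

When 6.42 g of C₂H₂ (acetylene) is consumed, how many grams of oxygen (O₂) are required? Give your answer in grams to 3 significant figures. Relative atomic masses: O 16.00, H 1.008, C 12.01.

19.7 g

M(C2H2) = 2(12.01) + 2(1.008) = 26.036 g/mol.
M(O2) = 2(16.00) = 32.00 g/mol.
n(C2H2) = 6.420 g / 26.036 g/mol = 0.2466 mol.
From the equation the C2H2:O2 mole ratio is 2:5, so n(O2) = 0.2466 × 5/2 = 0.6165 mol.
Mass of O2 = 0.6165 mol × 32.00 g/mol = 19.73 g.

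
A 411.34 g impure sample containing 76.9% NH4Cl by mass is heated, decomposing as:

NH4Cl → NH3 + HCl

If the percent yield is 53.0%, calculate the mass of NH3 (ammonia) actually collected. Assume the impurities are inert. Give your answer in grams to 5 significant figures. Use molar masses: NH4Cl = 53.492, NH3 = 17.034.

53.386 g

Pure NH4Cl available = 411.34 g × 0.769 = 316.320 g.
n(NH4Cl) = 316.320 g / 53.492 g/mol = 5.91342 mol.
From the equation the NH4Cl:NH3 mole ratio is 1:1, so n(NH3) = 5.91342 × 1/1 = 5.91342 mol.
Mass of NH3 = 5.91342 mol × 17.034 g/mol = 100.729 g.
Actual mass collected = 100.729 g × 0.530 = 53.3864 g.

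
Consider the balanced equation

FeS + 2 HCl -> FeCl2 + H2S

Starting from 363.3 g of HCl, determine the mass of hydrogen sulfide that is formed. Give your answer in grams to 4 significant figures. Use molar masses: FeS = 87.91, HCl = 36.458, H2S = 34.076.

n(HCl) = 363.30 g / 36.458 g/mol = 9.9649 mol.
From the equation the HCl:H2S mole ratio is 2:1, so n(H2S) = 9.9649 × 1/2 = 4.9824 mol.
Mass of H2S = 4.9824 mol × 34.076 g/mol = 169.78 g.

169.8 g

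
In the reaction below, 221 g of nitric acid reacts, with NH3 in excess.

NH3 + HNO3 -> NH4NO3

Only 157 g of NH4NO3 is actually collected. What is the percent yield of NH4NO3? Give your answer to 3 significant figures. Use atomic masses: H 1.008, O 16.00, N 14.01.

M(HNO3) = 1.008 + 14.01 + 3(16.00) = 63.018 g/mol.
M(NH4NO3) = 2(14.01) + 4(1.008) + 3(16.00) = 80.052 g/mol.
n(HNO3) = 221.0 g / 63.018 g/mol = 3.507 mol.
From the equation the HNO3:NH4NO3 mole ratio is 1:1, so n(NH4NO3) = 3.507 × 1/1 = 3.507 mol.
Mass of NH4NO3 = 3.507 mol × 80.052 g/mol = 280.7 g.
This is the theoretical yield. Percent yield = 157 g / 280.7 g × 100% = 55.92%.

55.9 %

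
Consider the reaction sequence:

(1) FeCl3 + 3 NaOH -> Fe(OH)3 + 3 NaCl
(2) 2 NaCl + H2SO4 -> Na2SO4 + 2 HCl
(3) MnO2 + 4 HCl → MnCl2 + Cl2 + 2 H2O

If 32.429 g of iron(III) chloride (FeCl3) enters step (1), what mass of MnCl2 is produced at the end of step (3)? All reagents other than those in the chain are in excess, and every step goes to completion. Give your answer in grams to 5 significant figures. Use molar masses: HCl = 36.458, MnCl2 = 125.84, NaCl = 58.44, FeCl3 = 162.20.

18.870 g

n(FeCl3) = 32.429 / 162.20 = 0.199932 mol.
Reaction (1): FeCl3→NaCl ratio 1:3 ⇒ n(NaCl) = 0.599797 mol.
Reaction (2): NaCl→HCl ratio 2:2 ⇒ n(HCl) = 0.599797 mol.
Reaction (3): HCl→MnCl2 ratio 4:1 ⇒ n(MnCl2) = 0.149949 mol.
Mass of MnCl2 = 0.149949 × 125.84 = 18.8696 g.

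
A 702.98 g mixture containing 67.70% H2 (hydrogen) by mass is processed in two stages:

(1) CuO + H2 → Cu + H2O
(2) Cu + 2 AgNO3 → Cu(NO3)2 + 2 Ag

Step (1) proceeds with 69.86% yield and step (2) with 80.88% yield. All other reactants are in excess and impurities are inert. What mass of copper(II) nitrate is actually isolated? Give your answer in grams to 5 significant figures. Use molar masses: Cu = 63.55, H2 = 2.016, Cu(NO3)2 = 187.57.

25019 g

Pure H2 = 702.98 × 0.6770 = 475.917 g.
n(H2) = 475.917 / 2.016 = 236.070 mol.
Step 1 (H2:Cu = 1:1): theoretical n(Cu) = 236.070 mol; at 69.86% yield, n(Cu) = 164.919 mol.
Step 2 (Cu:Cu(NO3)2 = 1:1): theoretical n(Cu(NO3)2) = 164.919 mol, so theoretical mass = 164.919 × 187.57 = 30933.8 g.
At 80.88% yield, actual mass of Cu(NO3)2 = 30933.8 × 0.8088 = 25019.2 g.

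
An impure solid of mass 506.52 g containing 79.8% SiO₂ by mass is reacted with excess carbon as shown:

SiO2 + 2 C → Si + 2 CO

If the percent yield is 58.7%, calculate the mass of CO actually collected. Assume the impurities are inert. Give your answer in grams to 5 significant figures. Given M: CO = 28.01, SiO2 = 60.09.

Pure SiO2 available = 506.52 g × 0.798 = 404.203 g.
n(SiO2) = 404.203 g / 60.09 g/mol = 6.72663 mol.
From the equation the SiO2:CO mole ratio is 1:2, so n(CO) = 6.72663 × 2/1 = 13.4533 mol.
Mass of CO = 13.4533 mol × 28.01 g/mol = 376.826 g.
Actual mass collected = 376.826 g × 0.587 = 221.197 g.

221.20 g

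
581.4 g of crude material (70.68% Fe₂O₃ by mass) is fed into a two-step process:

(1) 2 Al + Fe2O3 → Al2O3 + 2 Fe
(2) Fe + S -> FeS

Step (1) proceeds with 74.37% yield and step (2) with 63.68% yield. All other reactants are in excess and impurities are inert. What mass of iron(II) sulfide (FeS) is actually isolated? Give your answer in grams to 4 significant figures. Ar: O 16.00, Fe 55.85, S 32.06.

Pure Fe2O3 = 581.4 × 0.7068 = 410.93 g.
M(Fe2O3) = 2(55.85) + 3(16.00) = 159.70 g/mol.
M(FeS) = 55.85 + 32.06 = 87.91 g/mol.
n(Fe2O3) = 410.93 / 159.70 = 2.5732 mol.
Step 1 (Fe2O3:Fe = 1:2): theoretical n(Fe) = 5.1463 mol; at 74.37% yield, n(Fe) = 3.8273 mol.
Step 2 (Fe:FeS = 1:1): theoretical n(FeS) = 3.8273 mol, so theoretical mass = 3.8273 × 87.91 = 336.46 g.
At 63.68% yield, actual mass of FeS = 336.46 × 0.6368 = 214.26 g.

214.3 g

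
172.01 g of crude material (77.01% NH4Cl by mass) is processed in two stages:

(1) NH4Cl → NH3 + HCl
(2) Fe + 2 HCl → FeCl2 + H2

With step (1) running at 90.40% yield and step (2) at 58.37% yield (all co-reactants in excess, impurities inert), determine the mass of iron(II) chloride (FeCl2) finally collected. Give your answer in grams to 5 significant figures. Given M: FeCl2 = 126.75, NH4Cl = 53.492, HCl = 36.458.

82.811 g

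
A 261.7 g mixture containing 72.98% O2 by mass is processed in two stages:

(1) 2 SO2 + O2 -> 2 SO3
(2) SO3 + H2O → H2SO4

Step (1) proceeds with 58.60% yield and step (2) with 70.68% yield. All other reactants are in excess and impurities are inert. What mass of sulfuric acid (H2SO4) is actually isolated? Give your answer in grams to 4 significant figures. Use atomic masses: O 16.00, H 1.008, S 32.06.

484.9 g

Pure O2 = 261.7 × 0.7298 = 190.99 g.
M(O2) = 2(16.00) = 32.00 g/mol.
M(H2SO4) = 2(1.008) + 32.06 + 4(16.00) = 98.076 g/mol.
n(O2) = 190.99 / 32.00 = 5.9684 mol.
Step 1 (O2:SO3 = 1:2): theoretical n(SO3) = 11.937 mol; at 58.60% yield, n(SO3) = 6.9950 mol.
Step 2 (SO3:H2SO4 = 1:1): theoretical n(H2SO4) = 6.9950 mol, so theoretical mass = 6.9950 × 98.076 = 686.04 g.
At 70.68% yield, actual mass of H2SO4 = 686.04 × 0.7068 = 484.89 g.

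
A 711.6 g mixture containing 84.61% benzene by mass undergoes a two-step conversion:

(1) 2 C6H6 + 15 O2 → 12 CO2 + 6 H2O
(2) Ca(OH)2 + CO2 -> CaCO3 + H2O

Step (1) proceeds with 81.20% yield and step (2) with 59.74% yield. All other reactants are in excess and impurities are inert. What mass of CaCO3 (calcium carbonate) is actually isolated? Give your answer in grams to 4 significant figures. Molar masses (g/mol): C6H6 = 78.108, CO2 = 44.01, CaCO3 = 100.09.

2246 g

Pure C6H6 = 711.6 × 0.8461 = 602.08 g.
n(C6H6) = 602.08 / 78.108 = 7.7084 mol.
Step 1 (C6H6:CO2 = 2:12): theoretical n(CO2) = 46.250 mol; at 81.20% yield, n(CO2) = 37.555 mol.
Step 2 (CO2:CaCO3 = 1:1): theoretical n(CaCO3) = 37.555 mol, so theoretical mass = 37.555 × 100.09 = 3758.9 g.
At 59.74% yield, actual mass of CaCO3 = 3758.9 × 0.5974 = 2245.6 g.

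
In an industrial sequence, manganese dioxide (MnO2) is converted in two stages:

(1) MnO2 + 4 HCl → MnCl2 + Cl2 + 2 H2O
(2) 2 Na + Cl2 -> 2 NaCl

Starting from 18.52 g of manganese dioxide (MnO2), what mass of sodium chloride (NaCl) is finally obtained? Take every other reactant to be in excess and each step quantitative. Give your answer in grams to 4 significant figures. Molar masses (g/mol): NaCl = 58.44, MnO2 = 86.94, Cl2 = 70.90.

24.90 g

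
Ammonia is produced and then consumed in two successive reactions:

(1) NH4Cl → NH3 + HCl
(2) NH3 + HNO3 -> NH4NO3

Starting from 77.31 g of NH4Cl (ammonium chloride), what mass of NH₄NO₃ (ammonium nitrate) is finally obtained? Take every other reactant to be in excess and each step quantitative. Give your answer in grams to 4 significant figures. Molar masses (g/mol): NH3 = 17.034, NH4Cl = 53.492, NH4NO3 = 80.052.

115.7 g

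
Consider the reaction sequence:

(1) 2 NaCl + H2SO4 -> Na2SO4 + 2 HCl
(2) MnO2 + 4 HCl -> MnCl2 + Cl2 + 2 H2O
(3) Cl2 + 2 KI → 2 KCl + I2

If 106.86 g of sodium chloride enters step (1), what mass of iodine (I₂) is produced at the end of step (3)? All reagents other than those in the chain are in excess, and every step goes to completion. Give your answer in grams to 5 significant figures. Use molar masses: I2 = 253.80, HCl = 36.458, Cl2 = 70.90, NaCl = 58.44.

116.02 g

n(NaCl) = 106.86 / 58.44 = 1.82854 mol.
Reaction (1): NaCl→HCl ratio 2:2 ⇒ n(HCl) = 1.82854 mol.
Reaction (2): HCl→Cl2 ratio 4:1 ⇒ n(Cl2) = 0.457136 mol.
Reaction (3): Cl2→I2 ratio 1:1 ⇒ n(I2) = 0.457136 mol.
Mass of I2 = 0.457136 × 253.80 = 116.021 g.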